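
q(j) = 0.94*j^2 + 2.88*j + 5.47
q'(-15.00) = -25.32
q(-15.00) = 173.77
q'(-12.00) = -19.68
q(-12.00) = 106.27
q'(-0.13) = 2.64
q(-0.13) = 5.11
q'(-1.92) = -0.73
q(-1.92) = 3.41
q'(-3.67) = -4.02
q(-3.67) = 7.56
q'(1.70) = 6.08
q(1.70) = 13.08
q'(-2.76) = -2.31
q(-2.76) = 4.68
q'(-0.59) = 1.77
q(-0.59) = 4.10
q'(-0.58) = 1.79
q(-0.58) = 4.12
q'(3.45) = 9.37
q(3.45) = 26.59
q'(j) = 1.88*j + 2.88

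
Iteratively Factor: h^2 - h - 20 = (h - 5)*(h + 4)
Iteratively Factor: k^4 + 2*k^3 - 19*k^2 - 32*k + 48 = (k - 4)*(k^3 + 6*k^2 + 5*k - 12) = (k - 4)*(k + 4)*(k^2 + 2*k - 3) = (k - 4)*(k + 3)*(k + 4)*(k - 1)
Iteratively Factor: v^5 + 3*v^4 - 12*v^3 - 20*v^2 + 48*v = (v - 2)*(v^4 + 5*v^3 - 2*v^2 - 24*v) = (v - 2)^2*(v^3 + 7*v^2 + 12*v) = (v - 2)^2*(v + 4)*(v^2 + 3*v) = v*(v - 2)^2*(v + 4)*(v + 3)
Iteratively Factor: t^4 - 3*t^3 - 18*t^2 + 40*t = (t - 5)*(t^3 + 2*t^2 - 8*t) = (t - 5)*(t + 4)*(t^2 - 2*t) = (t - 5)*(t - 2)*(t + 4)*(t)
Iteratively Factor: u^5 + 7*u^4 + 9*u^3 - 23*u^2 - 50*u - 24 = (u + 3)*(u^4 + 4*u^3 - 3*u^2 - 14*u - 8) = (u + 3)*(u + 4)*(u^3 - 3*u - 2) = (u + 1)*(u + 3)*(u + 4)*(u^2 - u - 2) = (u - 2)*(u + 1)*(u + 3)*(u + 4)*(u + 1)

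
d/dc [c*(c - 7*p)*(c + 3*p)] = 3*c^2 - 8*c*p - 21*p^2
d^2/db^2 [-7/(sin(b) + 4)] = 7*(sin(b)^2 - 4*sin(b) - 2)/(sin(b) + 4)^3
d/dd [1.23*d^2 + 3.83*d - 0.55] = 2.46*d + 3.83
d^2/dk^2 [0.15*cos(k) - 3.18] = -0.15*cos(k)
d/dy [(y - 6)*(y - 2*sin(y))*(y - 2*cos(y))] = (6 - y)*(y - 2*cos(y))*(2*cos(y) - 1) + (y - 6)*(y - 2*sin(y))*(2*sin(y) + 1) + (y - 2*sin(y))*(y - 2*cos(y))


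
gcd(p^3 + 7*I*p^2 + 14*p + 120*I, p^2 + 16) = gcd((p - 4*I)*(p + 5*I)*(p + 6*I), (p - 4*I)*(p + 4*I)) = p - 4*I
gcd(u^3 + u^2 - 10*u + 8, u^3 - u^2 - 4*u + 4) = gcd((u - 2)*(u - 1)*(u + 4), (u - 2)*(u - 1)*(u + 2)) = u^2 - 3*u + 2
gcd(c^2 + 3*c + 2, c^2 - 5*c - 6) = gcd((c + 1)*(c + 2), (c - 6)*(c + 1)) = c + 1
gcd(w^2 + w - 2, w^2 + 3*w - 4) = w - 1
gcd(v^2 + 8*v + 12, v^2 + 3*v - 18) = v + 6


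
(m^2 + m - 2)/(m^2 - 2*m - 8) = (m - 1)/(m - 4)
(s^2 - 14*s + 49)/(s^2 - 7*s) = (s - 7)/s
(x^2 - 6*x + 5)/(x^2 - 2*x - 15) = (x - 1)/(x + 3)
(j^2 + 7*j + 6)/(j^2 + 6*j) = (j + 1)/j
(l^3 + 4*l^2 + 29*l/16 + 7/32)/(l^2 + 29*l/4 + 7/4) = (8*l^2 + 30*l + 7)/(8*(l + 7))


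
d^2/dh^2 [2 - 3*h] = 0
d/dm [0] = 0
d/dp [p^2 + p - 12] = 2*p + 1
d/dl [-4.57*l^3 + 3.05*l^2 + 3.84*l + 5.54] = -13.71*l^2 + 6.1*l + 3.84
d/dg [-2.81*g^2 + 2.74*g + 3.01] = 2.74 - 5.62*g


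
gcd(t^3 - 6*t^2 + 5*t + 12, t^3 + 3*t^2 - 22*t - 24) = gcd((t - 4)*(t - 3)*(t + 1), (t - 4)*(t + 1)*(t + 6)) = t^2 - 3*t - 4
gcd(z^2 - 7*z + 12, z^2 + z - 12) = z - 3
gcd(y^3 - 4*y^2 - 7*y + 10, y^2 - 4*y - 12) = y + 2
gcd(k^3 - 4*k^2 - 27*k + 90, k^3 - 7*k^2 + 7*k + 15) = k - 3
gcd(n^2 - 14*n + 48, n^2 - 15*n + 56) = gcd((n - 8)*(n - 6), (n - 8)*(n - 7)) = n - 8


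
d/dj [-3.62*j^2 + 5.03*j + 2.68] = 5.03 - 7.24*j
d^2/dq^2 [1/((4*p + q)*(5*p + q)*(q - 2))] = 2*((4*p + q)^2*(5*p + q)^2 + (4*p + q)^2*(5*p + q)*(q - 2) + (4*p + q)^2*(q - 2)^2 + (4*p + q)*(5*p + q)^2*(q - 2) + (4*p + q)*(5*p + q)*(q - 2)^2 + (5*p + q)^2*(q - 2)^2)/((4*p + q)^3*(5*p + q)^3*(q - 2)^3)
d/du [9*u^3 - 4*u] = 27*u^2 - 4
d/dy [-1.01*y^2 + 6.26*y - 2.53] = 6.26 - 2.02*y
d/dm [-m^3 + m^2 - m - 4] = -3*m^2 + 2*m - 1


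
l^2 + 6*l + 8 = (l + 2)*(l + 4)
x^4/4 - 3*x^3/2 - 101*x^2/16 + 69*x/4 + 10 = (x/4 + 1)*(x - 8)*(x - 5/2)*(x + 1/2)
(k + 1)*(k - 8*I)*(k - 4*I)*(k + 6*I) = k^4 + k^3 - 6*I*k^3 + 40*k^2 - 6*I*k^2 + 40*k - 192*I*k - 192*I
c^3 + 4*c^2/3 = c^2*(c + 4/3)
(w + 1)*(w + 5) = w^2 + 6*w + 5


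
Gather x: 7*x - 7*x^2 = -7*x^2 + 7*x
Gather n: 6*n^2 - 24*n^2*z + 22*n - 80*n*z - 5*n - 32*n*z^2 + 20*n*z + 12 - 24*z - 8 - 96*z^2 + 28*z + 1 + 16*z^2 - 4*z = n^2*(6 - 24*z) + n*(-32*z^2 - 60*z + 17) - 80*z^2 + 5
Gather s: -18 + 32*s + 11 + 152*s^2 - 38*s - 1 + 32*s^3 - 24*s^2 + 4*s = 32*s^3 + 128*s^2 - 2*s - 8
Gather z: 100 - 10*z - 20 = 80 - 10*z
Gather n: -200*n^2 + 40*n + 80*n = -200*n^2 + 120*n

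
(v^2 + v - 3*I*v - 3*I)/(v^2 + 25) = (v^2 + v - 3*I*v - 3*I)/(v^2 + 25)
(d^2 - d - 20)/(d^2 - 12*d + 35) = (d + 4)/(d - 7)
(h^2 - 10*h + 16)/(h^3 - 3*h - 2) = (h - 8)/(h^2 + 2*h + 1)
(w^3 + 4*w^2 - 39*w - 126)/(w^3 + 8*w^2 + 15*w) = (w^2 + w - 42)/(w*(w + 5))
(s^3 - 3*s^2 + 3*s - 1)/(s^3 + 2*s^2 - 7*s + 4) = (s - 1)/(s + 4)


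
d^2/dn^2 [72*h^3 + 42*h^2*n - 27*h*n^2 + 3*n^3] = -54*h + 18*n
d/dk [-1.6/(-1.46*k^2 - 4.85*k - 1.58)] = (-4.672*k - 7.76)/(1.46*k^2 + 4.85*k + 1.58)^2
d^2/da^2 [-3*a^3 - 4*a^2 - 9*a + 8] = -18*a - 8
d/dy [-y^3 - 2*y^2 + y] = -3*y^2 - 4*y + 1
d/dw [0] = 0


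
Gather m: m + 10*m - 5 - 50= 11*m - 55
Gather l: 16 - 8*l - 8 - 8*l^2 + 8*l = 8 - 8*l^2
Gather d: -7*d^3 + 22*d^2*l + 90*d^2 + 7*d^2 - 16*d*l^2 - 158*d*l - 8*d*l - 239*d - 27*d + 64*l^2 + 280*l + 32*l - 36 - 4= -7*d^3 + d^2*(22*l + 97) + d*(-16*l^2 - 166*l - 266) + 64*l^2 + 312*l - 40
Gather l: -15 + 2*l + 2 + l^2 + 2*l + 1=l^2 + 4*l - 12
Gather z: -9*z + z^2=z^2 - 9*z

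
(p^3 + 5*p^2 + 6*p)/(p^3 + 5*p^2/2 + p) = 2*(p + 3)/(2*p + 1)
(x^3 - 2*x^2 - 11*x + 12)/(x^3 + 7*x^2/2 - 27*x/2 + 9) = 2*(x^2 - x - 12)/(2*x^2 + 9*x - 18)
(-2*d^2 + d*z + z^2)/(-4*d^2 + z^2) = (-d + z)/(-2*d + z)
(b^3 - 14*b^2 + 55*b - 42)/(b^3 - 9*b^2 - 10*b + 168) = (b - 1)/(b + 4)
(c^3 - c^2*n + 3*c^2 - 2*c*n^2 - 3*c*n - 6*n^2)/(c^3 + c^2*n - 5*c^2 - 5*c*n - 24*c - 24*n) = (c - 2*n)/(c - 8)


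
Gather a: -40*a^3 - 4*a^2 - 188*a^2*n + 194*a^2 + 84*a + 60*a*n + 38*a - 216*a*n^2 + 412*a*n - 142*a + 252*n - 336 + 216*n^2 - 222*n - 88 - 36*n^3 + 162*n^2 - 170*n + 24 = -40*a^3 + a^2*(190 - 188*n) + a*(-216*n^2 + 472*n - 20) - 36*n^3 + 378*n^2 - 140*n - 400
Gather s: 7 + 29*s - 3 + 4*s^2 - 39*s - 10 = 4*s^2 - 10*s - 6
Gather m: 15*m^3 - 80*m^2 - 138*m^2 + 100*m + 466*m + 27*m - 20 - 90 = 15*m^3 - 218*m^2 + 593*m - 110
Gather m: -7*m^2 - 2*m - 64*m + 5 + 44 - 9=-7*m^2 - 66*m + 40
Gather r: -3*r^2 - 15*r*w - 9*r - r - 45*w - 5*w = -3*r^2 + r*(-15*w - 10) - 50*w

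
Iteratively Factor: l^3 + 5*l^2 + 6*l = (l)*(l^2 + 5*l + 6) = l*(l + 3)*(l + 2)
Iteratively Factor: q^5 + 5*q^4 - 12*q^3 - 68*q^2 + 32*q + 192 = (q - 3)*(q^4 + 8*q^3 + 12*q^2 - 32*q - 64) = (q - 3)*(q + 2)*(q^3 + 6*q^2 - 32) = (q - 3)*(q + 2)*(q + 4)*(q^2 + 2*q - 8) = (q - 3)*(q - 2)*(q + 2)*(q + 4)*(q + 4)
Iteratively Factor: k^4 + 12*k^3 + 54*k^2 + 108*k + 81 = (k + 3)*(k^3 + 9*k^2 + 27*k + 27) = (k + 3)^2*(k^2 + 6*k + 9) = (k + 3)^3*(k + 3)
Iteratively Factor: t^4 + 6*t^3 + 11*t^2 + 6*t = (t + 3)*(t^3 + 3*t^2 + 2*t) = t*(t + 3)*(t^2 + 3*t + 2) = t*(t + 1)*(t + 3)*(t + 2)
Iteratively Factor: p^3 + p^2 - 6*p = (p - 2)*(p^2 + 3*p) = (p - 2)*(p + 3)*(p)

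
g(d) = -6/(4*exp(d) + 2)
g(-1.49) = -2.07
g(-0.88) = -1.64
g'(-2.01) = 0.50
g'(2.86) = 0.08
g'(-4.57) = 0.06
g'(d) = 24*exp(d)/(4*exp(d) + 2)^2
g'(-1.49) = 0.64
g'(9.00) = 0.00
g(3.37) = -0.05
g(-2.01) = -2.37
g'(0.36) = 0.58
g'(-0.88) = 0.74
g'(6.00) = 0.00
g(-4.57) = -2.94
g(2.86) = -0.08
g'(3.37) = 0.05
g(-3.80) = -2.87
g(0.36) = -0.78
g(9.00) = 0.00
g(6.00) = 0.00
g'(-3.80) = 0.12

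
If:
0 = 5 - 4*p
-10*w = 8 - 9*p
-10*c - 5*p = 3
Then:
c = -37/40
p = 5/4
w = 13/40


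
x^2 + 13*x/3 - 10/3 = (x - 2/3)*(x + 5)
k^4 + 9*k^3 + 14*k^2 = k^2*(k + 2)*(k + 7)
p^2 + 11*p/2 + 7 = (p + 2)*(p + 7/2)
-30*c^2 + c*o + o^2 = (-5*c + o)*(6*c + o)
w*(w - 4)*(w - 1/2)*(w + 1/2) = w^4 - 4*w^3 - w^2/4 + w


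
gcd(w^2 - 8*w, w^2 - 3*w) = w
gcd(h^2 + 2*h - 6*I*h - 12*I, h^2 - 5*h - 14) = h + 2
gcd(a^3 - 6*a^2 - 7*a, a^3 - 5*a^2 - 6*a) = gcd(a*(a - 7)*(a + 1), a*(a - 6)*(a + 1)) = a^2 + a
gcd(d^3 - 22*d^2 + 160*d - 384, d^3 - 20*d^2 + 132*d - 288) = d^2 - 14*d + 48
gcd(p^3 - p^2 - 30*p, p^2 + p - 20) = p + 5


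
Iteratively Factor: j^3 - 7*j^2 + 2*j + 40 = (j - 4)*(j^2 - 3*j - 10) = (j - 4)*(j + 2)*(j - 5)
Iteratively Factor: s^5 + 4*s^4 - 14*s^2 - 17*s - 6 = (s + 1)*(s^4 + 3*s^3 - 3*s^2 - 11*s - 6) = (s - 2)*(s + 1)*(s^3 + 5*s^2 + 7*s + 3) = (s - 2)*(s + 1)^2*(s^2 + 4*s + 3) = (s - 2)*(s + 1)^2*(s + 3)*(s + 1)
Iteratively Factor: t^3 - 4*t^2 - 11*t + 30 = (t - 2)*(t^2 - 2*t - 15) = (t - 5)*(t - 2)*(t + 3)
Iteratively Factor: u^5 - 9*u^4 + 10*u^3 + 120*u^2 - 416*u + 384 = (u - 2)*(u^4 - 7*u^3 - 4*u^2 + 112*u - 192) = (u - 4)*(u - 2)*(u^3 - 3*u^2 - 16*u + 48) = (u - 4)*(u - 2)*(u + 4)*(u^2 - 7*u + 12) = (u - 4)*(u - 3)*(u - 2)*(u + 4)*(u - 4)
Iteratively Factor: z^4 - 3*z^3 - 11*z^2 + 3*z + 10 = (z + 2)*(z^3 - 5*z^2 - z + 5) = (z - 1)*(z + 2)*(z^2 - 4*z - 5) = (z - 1)*(z + 1)*(z + 2)*(z - 5)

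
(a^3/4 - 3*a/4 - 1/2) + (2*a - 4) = a^3/4 + 5*a/4 - 9/2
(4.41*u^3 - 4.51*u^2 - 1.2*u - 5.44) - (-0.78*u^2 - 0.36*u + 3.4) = 4.41*u^3 - 3.73*u^2 - 0.84*u - 8.84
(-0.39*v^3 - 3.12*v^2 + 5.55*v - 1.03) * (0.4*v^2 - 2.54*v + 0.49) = -0.156*v^5 - 0.2574*v^4 + 9.9537*v^3 - 16.0378*v^2 + 5.3357*v - 0.5047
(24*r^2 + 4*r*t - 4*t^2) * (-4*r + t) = -96*r^3 + 8*r^2*t + 20*r*t^2 - 4*t^3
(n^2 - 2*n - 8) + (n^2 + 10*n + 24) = 2*n^2 + 8*n + 16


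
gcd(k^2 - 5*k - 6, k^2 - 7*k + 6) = k - 6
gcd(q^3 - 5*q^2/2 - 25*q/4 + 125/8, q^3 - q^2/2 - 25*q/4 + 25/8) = q^2 - 25/4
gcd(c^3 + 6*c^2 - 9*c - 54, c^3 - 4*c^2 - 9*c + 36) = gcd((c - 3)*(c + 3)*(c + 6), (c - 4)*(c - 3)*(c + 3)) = c^2 - 9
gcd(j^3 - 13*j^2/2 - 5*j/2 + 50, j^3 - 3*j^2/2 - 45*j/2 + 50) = j - 4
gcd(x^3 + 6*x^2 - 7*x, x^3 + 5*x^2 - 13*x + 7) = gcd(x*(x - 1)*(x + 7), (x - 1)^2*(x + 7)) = x^2 + 6*x - 7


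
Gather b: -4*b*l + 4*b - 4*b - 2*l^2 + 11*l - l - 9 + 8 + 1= -4*b*l - 2*l^2 + 10*l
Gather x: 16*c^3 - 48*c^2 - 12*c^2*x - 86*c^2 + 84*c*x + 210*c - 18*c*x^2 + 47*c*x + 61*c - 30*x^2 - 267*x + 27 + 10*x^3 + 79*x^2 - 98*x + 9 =16*c^3 - 134*c^2 + 271*c + 10*x^3 + x^2*(49 - 18*c) + x*(-12*c^2 + 131*c - 365) + 36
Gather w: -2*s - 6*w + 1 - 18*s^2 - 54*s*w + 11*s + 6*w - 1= -18*s^2 - 54*s*w + 9*s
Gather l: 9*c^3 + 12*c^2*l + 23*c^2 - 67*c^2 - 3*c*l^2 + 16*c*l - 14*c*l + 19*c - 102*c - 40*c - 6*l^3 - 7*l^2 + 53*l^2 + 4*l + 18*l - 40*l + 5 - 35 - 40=9*c^3 - 44*c^2 - 123*c - 6*l^3 + l^2*(46 - 3*c) + l*(12*c^2 + 2*c - 18) - 70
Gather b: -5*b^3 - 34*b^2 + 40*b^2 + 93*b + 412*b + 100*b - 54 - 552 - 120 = -5*b^3 + 6*b^2 + 605*b - 726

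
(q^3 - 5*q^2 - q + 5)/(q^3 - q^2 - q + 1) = (q - 5)/(q - 1)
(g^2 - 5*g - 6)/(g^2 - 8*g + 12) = (g + 1)/(g - 2)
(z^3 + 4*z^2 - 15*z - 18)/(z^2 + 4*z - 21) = (z^2 + 7*z + 6)/(z + 7)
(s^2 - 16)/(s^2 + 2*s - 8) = (s - 4)/(s - 2)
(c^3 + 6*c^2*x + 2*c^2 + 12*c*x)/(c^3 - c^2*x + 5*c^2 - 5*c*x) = (c^2 + 6*c*x + 2*c + 12*x)/(c^2 - c*x + 5*c - 5*x)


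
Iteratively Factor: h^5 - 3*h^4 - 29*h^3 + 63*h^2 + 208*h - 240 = (h - 1)*(h^4 - 2*h^3 - 31*h^2 + 32*h + 240) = (h - 4)*(h - 1)*(h^3 + 2*h^2 - 23*h - 60) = (h - 5)*(h - 4)*(h - 1)*(h^2 + 7*h + 12) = (h - 5)*(h - 4)*(h - 1)*(h + 3)*(h + 4)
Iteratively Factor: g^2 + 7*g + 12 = (g + 3)*(g + 4)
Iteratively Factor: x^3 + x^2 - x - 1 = (x - 1)*(x^2 + 2*x + 1) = (x - 1)*(x + 1)*(x + 1)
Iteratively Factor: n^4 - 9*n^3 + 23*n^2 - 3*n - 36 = (n - 4)*(n^3 - 5*n^2 + 3*n + 9) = (n - 4)*(n - 3)*(n^2 - 2*n - 3) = (n - 4)*(n - 3)^2*(n + 1)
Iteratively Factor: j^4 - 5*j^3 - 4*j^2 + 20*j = (j + 2)*(j^3 - 7*j^2 + 10*j) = (j - 5)*(j + 2)*(j^2 - 2*j) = j*(j - 5)*(j + 2)*(j - 2)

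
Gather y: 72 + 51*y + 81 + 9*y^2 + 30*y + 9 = 9*y^2 + 81*y + 162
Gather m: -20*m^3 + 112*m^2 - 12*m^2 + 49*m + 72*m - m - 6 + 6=-20*m^3 + 100*m^2 + 120*m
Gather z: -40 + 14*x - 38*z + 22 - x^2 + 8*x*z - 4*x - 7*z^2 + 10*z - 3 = -x^2 + 10*x - 7*z^2 + z*(8*x - 28) - 21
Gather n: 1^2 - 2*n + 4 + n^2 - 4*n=n^2 - 6*n + 5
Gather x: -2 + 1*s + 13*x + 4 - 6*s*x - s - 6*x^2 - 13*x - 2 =-6*s*x - 6*x^2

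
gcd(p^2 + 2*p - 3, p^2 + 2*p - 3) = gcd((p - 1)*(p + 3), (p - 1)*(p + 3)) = p^2 + 2*p - 3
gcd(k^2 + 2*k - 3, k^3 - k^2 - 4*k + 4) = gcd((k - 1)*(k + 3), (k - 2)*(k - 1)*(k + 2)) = k - 1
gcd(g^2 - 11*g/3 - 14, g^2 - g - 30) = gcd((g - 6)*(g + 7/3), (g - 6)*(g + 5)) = g - 6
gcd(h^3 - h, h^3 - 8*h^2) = h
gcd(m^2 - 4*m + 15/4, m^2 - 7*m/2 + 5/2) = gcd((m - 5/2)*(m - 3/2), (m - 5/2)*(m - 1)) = m - 5/2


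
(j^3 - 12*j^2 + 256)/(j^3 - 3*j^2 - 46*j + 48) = (j^2 - 4*j - 32)/(j^2 + 5*j - 6)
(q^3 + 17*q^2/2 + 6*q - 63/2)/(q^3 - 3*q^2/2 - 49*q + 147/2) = (q + 3)/(q - 7)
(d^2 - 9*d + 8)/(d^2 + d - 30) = (d^2 - 9*d + 8)/(d^2 + d - 30)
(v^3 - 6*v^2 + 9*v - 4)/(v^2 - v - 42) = (-v^3 + 6*v^2 - 9*v + 4)/(-v^2 + v + 42)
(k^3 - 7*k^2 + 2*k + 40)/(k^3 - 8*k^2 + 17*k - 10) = (k^2 - 2*k - 8)/(k^2 - 3*k + 2)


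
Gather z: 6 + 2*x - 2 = 2*x + 4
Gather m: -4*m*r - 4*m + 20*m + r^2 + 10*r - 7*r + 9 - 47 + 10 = m*(16 - 4*r) + r^2 + 3*r - 28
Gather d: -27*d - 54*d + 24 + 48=72 - 81*d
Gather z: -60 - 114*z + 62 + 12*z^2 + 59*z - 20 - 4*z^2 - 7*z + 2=8*z^2 - 62*z - 16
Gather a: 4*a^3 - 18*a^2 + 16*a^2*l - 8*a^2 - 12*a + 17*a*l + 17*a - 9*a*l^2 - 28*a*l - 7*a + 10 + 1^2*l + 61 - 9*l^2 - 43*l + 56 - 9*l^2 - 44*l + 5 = 4*a^3 + a^2*(16*l - 26) + a*(-9*l^2 - 11*l - 2) - 18*l^2 - 86*l + 132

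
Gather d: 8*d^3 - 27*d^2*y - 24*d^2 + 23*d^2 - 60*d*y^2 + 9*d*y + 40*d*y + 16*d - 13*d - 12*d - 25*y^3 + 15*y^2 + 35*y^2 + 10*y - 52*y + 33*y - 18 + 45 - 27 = 8*d^3 + d^2*(-27*y - 1) + d*(-60*y^2 + 49*y - 9) - 25*y^3 + 50*y^2 - 9*y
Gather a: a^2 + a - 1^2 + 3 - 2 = a^2 + a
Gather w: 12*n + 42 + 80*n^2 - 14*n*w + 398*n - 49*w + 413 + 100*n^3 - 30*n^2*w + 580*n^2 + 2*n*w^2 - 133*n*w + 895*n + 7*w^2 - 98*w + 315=100*n^3 + 660*n^2 + 1305*n + w^2*(2*n + 7) + w*(-30*n^2 - 147*n - 147) + 770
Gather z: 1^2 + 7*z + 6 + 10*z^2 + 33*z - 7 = 10*z^2 + 40*z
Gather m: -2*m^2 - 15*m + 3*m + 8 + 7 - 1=-2*m^2 - 12*m + 14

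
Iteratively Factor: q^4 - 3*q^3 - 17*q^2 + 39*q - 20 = (q + 4)*(q^3 - 7*q^2 + 11*q - 5) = (q - 1)*(q + 4)*(q^2 - 6*q + 5) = (q - 1)^2*(q + 4)*(q - 5)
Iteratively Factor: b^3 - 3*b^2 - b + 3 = (b - 1)*(b^2 - 2*b - 3) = (b - 1)*(b + 1)*(b - 3)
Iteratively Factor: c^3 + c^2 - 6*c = (c)*(c^2 + c - 6) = c*(c - 2)*(c + 3)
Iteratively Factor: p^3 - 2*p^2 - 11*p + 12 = (p + 3)*(p^2 - 5*p + 4) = (p - 4)*(p + 3)*(p - 1)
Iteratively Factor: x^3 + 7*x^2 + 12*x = (x + 3)*(x^2 + 4*x) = x*(x + 3)*(x + 4)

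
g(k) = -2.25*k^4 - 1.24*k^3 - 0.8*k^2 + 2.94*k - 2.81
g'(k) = -9.0*k^3 - 3.72*k^2 - 1.6*k + 2.94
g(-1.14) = -9.16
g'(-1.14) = 13.26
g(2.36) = -86.42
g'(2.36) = -139.85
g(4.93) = -1485.48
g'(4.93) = -1173.77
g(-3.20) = -215.71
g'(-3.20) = 264.88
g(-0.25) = -3.58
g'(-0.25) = 3.25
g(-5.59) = -2024.64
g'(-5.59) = 1467.73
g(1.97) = -43.49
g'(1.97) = -83.46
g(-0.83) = -6.16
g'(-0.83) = 6.85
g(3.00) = -216.92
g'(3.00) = -278.34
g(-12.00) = -44666.57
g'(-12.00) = 15038.46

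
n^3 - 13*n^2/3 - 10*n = n*(n - 6)*(n + 5/3)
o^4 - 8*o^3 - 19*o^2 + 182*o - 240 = (o - 8)*(o - 3)*(o - 2)*(o + 5)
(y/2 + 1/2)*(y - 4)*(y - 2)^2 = y^4/2 - 7*y^3/2 + 6*y^2 + 2*y - 8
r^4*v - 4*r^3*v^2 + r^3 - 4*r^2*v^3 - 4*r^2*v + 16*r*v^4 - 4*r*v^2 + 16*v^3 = (r - 4*v)*(r - 2*v)*(r + 2*v)*(r*v + 1)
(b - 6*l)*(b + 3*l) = b^2 - 3*b*l - 18*l^2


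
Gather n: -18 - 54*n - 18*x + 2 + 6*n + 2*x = -48*n - 16*x - 16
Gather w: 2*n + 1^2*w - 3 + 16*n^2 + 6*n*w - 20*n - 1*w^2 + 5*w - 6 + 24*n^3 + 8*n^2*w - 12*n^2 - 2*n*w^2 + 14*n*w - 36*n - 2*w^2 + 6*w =24*n^3 + 4*n^2 - 54*n + w^2*(-2*n - 3) + w*(8*n^2 + 20*n + 12) - 9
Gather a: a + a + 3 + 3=2*a + 6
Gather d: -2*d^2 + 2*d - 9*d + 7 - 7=-2*d^2 - 7*d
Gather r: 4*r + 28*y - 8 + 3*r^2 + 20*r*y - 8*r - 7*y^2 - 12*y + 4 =3*r^2 + r*(20*y - 4) - 7*y^2 + 16*y - 4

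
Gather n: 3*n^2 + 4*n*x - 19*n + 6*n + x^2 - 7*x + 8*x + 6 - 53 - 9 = 3*n^2 + n*(4*x - 13) + x^2 + x - 56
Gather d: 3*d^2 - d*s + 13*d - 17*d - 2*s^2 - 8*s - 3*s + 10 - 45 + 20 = 3*d^2 + d*(-s - 4) - 2*s^2 - 11*s - 15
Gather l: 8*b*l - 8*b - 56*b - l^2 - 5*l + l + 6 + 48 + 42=-64*b - l^2 + l*(8*b - 4) + 96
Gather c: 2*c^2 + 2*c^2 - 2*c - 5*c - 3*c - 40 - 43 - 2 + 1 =4*c^2 - 10*c - 84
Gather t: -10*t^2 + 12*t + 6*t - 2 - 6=-10*t^2 + 18*t - 8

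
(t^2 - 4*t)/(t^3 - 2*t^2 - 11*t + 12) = t/(t^2 + 2*t - 3)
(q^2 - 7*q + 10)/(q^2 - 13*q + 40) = (q - 2)/(q - 8)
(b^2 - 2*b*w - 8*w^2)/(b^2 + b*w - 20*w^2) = (b + 2*w)/(b + 5*w)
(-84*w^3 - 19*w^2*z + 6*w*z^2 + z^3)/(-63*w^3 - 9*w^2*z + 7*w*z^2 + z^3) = (-4*w + z)/(-3*w + z)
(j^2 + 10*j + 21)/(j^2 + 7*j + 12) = (j + 7)/(j + 4)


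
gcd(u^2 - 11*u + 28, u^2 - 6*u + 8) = u - 4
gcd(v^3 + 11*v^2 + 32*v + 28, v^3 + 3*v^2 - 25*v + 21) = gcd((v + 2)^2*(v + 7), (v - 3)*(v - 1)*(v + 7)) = v + 7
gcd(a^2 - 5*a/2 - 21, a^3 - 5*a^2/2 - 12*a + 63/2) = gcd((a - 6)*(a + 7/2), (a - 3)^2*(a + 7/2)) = a + 7/2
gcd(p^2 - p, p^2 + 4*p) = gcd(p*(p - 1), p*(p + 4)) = p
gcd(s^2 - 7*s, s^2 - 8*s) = s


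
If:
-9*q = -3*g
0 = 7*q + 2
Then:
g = -6/7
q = -2/7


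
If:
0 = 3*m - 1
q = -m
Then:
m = 1/3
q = -1/3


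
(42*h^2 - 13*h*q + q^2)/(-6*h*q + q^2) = (-7*h + q)/q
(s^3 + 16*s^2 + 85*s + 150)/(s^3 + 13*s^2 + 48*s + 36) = (s^2 + 10*s + 25)/(s^2 + 7*s + 6)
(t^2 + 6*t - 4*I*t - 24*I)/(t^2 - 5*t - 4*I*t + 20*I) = (t + 6)/(t - 5)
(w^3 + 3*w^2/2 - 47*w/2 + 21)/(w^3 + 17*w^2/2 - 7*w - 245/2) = (w^2 + 5*w - 6)/(w^2 + 12*w + 35)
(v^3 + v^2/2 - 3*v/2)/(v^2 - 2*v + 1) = v*(2*v + 3)/(2*(v - 1))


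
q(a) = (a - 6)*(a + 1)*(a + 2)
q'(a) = (a - 6)*(a + 1) + (a - 6)*(a + 2) + (a + 1)*(a + 2)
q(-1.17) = 1.01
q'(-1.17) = -4.87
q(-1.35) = 1.67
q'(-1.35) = -2.43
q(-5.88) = -224.94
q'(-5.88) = 123.00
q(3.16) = -60.96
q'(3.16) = -5.00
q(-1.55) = 1.87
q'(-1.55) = 0.51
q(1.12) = -32.28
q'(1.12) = -18.96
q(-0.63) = -3.36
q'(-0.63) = -11.03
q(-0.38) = -6.41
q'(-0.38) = -13.29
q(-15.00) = -3822.00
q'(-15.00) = 749.00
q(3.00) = -60.00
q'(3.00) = -7.00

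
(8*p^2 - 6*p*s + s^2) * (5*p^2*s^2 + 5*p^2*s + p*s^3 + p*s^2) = 40*p^4*s^2 + 40*p^4*s - 22*p^3*s^3 - 22*p^3*s^2 - p^2*s^4 - p^2*s^3 + p*s^5 + p*s^4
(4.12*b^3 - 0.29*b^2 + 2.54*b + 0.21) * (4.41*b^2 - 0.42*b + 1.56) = 18.1692*b^5 - 3.0093*b^4 + 17.7504*b^3 - 0.5931*b^2 + 3.8742*b + 0.3276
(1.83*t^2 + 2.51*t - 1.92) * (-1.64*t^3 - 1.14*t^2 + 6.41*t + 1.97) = -3.0012*t^5 - 6.2026*t^4 + 12.0177*t^3 + 21.883*t^2 - 7.3625*t - 3.7824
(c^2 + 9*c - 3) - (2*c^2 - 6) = -c^2 + 9*c + 3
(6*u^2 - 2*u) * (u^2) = 6*u^4 - 2*u^3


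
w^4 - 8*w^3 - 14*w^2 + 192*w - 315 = (w - 7)*(w - 3)^2*(w + 5)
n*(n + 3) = n^2 + 3*n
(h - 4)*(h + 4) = h^2 - 16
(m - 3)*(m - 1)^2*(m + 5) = m^4 - 18*m^2 + 32*m - 15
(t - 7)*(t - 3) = t^2 - 10*t + 21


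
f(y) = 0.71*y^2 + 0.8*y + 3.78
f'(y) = 1.42*y + 0.8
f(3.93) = 17.89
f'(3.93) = 6.38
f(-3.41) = 9.31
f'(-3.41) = -4.04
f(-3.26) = 8.72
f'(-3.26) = -3.83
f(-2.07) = 5.17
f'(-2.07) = -2.14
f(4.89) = 24.67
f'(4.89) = 7.74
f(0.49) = 4.34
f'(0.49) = 1.50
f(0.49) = 4.34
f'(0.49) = 1.50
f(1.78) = 7.45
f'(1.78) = 3.33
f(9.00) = 68.49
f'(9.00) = 13.58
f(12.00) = 115.62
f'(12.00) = 17.84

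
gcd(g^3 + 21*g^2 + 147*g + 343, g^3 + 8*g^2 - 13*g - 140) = g + 7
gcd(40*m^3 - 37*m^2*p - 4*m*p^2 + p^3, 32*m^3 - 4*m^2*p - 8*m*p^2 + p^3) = -8*m + p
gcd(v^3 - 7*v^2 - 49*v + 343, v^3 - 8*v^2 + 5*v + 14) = v - 7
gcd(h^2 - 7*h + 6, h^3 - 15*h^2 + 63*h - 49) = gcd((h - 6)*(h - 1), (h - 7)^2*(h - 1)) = h - 1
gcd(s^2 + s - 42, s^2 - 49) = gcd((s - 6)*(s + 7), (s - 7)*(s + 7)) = s + 7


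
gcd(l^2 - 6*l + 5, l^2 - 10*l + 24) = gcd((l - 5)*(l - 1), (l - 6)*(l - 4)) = 1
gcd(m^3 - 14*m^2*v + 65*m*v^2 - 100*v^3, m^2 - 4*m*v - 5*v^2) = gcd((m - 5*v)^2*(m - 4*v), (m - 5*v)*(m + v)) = -m + 5*v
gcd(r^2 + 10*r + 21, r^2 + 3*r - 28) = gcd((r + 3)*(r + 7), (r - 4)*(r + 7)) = r + 7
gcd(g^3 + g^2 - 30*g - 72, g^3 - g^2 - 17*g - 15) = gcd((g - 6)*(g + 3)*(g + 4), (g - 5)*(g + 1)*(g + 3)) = g + 3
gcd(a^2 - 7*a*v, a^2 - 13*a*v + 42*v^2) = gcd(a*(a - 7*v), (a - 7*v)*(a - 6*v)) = -a + 7*v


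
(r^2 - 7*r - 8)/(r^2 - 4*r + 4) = (r^2 - 7*r - 8)/(r^2 - 4*r + 4)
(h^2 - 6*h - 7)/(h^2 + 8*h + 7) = (h - 7)/(h + 7)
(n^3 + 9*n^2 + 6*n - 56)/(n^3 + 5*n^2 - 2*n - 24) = (n + 7)/(n + 3)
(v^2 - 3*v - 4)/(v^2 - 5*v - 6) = (v - 4)/(v - 6)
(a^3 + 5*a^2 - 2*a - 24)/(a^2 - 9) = (a^2 + 2*a - 8)/(a - 3)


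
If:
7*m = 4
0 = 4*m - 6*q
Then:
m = 4/7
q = 8/21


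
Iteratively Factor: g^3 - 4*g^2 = (g - 4)*(g^2) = g*(g - 4)*(g)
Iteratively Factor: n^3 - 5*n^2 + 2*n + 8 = (n + 1)*(n^2 - 6*n + 8) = (n - 2)*(n + 1)*(n - 4)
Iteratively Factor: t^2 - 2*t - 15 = (t + 3)*(t - 5)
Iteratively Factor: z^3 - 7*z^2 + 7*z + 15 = (z - 5)*(z^2 - 2*z - 3) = (z - 5)*(z + 1)*(z - 3)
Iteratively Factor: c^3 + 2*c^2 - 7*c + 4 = (c - 1)*(c^2 + 3*c - 4) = (c - 1)*(c + 4)*(c - 1)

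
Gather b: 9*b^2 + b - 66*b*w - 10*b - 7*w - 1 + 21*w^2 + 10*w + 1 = 9*b^2 + b*(-66*w - 9) + 21*w^2 + 3*w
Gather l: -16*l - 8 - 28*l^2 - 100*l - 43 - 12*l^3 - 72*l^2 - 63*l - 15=-12*l^3 - 100*l^2 - 179*l - 66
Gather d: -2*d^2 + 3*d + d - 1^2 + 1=-2*d^2 + 4*d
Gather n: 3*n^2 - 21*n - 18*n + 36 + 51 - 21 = 3*n^2 - 39*n + 66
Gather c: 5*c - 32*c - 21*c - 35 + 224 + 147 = 336 - 48*c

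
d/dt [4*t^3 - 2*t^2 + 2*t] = 12*t^2 - 4*t + 2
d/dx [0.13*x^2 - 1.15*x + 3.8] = 0.26*x - 1.15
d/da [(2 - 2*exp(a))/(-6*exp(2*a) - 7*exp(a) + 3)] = 2*((1 - exp(a))*(12*exp(a) + 7) + 6*exp(2*a) + 7*exp(a) - 3)*exp(a)/(6*exp(2*a) + 7*exp(a) - 3)^2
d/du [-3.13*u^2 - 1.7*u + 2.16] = -6.26*u - 1.7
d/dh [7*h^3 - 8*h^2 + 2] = h*(21*h - 16)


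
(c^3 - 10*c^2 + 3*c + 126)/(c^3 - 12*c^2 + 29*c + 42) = (c + 3)/(c + 1)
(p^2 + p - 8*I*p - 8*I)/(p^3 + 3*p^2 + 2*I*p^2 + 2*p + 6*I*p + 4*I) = (p - 8*I)/(p^2 + 2*p*(1 + I) + 4*I)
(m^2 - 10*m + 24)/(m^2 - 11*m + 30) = (m - 4)/(m - 5)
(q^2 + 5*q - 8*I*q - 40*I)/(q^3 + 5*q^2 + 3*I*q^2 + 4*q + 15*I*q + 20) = (q - 8*I)/(q^2 + 3*I*q + 4)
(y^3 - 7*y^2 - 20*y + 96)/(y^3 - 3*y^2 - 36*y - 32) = (y - 3)/(y + 1)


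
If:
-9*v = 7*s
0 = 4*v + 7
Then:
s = 9/4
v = -7/4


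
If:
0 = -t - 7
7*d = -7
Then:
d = -1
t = -7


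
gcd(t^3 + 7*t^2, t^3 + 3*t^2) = t^2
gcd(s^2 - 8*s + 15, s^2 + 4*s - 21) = s - 3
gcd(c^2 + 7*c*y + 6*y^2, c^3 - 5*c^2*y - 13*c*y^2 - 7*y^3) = c + y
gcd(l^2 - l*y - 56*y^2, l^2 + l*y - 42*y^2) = l + 7*y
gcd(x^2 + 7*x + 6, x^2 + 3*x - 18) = x + 6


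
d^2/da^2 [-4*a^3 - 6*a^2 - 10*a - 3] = -24*a - 12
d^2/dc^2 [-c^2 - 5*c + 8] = -2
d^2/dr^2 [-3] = 0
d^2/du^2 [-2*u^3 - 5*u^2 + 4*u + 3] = -12*u - 10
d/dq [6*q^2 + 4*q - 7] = 12*q + 4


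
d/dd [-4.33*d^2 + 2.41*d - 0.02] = 2.41 - 8.66*d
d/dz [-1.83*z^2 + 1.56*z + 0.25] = 1.56 - 3.66*z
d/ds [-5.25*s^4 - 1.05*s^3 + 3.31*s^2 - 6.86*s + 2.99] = -21.0*s^3 - 3.15*s^2 + 6.62*s - 6.86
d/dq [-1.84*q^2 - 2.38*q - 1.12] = -3.68*q - 2.38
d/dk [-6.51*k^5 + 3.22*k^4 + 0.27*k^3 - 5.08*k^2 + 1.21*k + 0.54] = -32.55*k^4 + 12.88*k^3 + 0.81*k^2 - 10.16*k + 1.21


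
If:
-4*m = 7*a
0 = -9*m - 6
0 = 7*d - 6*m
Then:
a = 8/21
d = -4/7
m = -2/3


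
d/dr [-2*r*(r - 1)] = 2 - 4*r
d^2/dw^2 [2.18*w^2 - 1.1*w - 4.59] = 4.36000000000000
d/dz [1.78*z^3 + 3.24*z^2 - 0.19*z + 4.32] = 5.34*z^2 + 6.48*z - 0.19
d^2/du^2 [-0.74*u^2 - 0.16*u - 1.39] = -1.48000000000000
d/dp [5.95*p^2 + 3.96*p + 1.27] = 11.9*p + 3.96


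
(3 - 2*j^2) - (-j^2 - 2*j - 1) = -j^2 + 2*j + 4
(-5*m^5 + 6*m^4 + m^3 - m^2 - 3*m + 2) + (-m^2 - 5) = -5*m^5 + 6*m^4 + m^3 - 2*m^2 - 3*m - 3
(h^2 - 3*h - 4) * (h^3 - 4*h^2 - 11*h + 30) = h^5 - 7*h^4 - 3*h^3 + 79*h^2 - 46*h - 120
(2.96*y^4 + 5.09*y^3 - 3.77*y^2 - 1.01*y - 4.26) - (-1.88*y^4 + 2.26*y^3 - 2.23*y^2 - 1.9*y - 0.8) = 4.84*y^4 + 2.83*y^3 - 1.54*y^2 + 0.89*y - 3.46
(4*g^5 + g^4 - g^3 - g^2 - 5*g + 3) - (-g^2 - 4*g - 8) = 4*g^5 + g^4 - g^3 - g + 11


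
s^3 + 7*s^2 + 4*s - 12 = (s - 1)*(s + 2)*(s + 6)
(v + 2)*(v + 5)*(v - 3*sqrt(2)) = v^3 - 3*sqrt(2)*v^2 + 7*v^2 - 21*sqrt(2)*v + 10*v - 30*sqrt(2)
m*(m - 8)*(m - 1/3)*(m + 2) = m^4 - 19*m^3/3 - 14*m^2 + 16*m/3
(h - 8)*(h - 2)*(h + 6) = h^3 - 4*h^2 - 44*h + 96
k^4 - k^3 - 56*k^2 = k^2*(k - 8)*(k + 7)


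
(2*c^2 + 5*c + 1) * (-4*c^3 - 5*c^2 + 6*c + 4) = -8*c^5 - 30*c^4 - 17*c^3 + 33*c^2 + 26*c + 4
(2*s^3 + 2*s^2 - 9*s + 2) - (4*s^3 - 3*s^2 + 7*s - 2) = -2*s^3 + 5*s^2 - 16*s + 4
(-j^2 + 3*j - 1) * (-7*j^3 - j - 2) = 7*j^5 - 21*j^4 + 8*j^3 - j^2 - 5*j + 2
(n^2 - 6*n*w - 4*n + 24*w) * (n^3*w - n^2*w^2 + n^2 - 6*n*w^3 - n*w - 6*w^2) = n^5*w - 7*n^4*w^2 - 4*n^4*w + n^4 + 28*n^3*w^2 - 7*n^3*w - 4*n^3 + 36*n^2*w^4 + 28*n^2*w - 144*n*w^4 + 36*n*w^3 - 144*w^3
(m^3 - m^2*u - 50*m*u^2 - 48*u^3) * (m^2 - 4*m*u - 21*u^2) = m^5 - 5*m^4*u - 67*m^3*u^2 + 173*m^2*u^3 + 1242*m*u^4 + 1008*u^5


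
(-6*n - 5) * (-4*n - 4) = 24*n^2 + 44*n + 20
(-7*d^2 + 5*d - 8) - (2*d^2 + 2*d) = -9*d^2 + 3*d - 8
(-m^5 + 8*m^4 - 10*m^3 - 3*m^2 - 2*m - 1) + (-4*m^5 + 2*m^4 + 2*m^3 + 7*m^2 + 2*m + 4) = -5*m^5 + 10*m^4 - 8*m^3 + 4*m^2 + 3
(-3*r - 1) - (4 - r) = -2*r - 5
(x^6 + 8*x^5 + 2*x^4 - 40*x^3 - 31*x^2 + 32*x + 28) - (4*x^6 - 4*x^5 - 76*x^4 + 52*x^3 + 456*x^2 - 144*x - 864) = -3*x^6 + 12*x^5 + 78*x^4 - 92*x^3 - 487*x^2 + 176*x + 892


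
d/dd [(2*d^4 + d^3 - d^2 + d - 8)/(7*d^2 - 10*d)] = (28*d^5 - 53*d^4 - 20*d^3 + 3*d^2 + 112*d - 80)/(d^2*(49*d^2 - 140*d + 100))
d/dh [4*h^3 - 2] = 12*h^2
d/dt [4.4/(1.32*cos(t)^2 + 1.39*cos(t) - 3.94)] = (11.616*cos(t) + 6.116)*sin(t)/(1.32*cos(t)^2 + 1.39*cos(t) - 3.94)^2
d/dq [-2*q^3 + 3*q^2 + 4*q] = -6*q^2 + 6*q + 4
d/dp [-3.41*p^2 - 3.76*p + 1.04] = -6.82*p - 3.76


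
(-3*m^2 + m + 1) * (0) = 0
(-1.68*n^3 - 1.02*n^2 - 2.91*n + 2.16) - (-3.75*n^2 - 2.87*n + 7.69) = -1.68*n^3 + 2.73*n^2 - 0.04*n - 5.53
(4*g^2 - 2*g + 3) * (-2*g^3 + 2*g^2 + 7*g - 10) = -8*g^5 + 12*g^4 + 18*g^3 - 48*g^2 + 41*g - 30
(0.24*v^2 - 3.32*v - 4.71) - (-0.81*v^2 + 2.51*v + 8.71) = 1.05*v^2 - 5.83*v - 13.42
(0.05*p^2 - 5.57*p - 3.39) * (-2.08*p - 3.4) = -0.104*p^3 + 11.4156*p^2 + 25.9892*p + 11.526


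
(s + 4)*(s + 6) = s^2 + 10*s + 24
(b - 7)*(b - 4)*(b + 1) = b^3 - 10*b^2 + 17*b + 28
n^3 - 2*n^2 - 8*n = n*(n - 4)*(n + 2)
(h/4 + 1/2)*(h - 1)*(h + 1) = h^3/4 + h^2/2 - h/4 - 1/2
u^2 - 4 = (u - 2)*(u + 2)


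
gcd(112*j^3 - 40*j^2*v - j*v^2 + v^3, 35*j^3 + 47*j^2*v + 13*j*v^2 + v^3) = 7*j + v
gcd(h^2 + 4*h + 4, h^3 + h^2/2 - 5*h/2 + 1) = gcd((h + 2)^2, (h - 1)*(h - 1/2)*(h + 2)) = h + 2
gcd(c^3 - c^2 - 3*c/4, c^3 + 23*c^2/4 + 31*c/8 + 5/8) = c + 1/2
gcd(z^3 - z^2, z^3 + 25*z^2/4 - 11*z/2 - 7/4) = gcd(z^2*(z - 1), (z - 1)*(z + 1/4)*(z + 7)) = z - 1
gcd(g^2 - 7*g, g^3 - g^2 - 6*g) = g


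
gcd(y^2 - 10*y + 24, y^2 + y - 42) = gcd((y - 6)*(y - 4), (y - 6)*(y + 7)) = y - 6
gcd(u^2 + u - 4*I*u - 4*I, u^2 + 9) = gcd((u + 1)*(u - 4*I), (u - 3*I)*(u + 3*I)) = 1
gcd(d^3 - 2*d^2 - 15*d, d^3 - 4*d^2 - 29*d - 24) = d + 3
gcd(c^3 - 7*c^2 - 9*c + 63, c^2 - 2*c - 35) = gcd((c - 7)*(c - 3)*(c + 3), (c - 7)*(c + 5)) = c - 7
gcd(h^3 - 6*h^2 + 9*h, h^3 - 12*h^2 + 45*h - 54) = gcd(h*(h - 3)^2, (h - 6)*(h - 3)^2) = h^2 - 6*h + 9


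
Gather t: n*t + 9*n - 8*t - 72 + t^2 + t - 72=9*n + t^2 + t*(n - 7) - 144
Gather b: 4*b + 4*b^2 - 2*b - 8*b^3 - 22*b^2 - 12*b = -8*b^3 - 18*b^2 - 10*b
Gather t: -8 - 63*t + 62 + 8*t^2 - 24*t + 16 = 8*t^2 - 87*t + 70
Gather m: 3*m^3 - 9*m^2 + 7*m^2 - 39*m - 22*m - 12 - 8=3*m^3 - 2*m^2 - 61*m - 20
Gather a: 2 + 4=6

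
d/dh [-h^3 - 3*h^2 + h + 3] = -3*h^2 - 6*h + 1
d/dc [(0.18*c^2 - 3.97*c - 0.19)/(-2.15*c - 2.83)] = (-0.387*c^2 - 1.0188*c + 10.8266)/(4.6225*c^2 + 12.169*c + 8.0089)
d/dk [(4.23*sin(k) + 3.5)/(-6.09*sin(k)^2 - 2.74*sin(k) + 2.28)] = (25.7607*sin(k)^2 + 42.63*sin(k) + 19.2344)*cos(k)/(37.0881*sin(k)^4 + 33.3732*sin(k)^3 - 20.2628*sin(k)^2 - 12.4944*sin(k) + 5.1984)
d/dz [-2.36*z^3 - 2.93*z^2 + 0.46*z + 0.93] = -7.08*z^2 - 5.86*z + 0.46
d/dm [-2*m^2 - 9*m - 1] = -4*m - 9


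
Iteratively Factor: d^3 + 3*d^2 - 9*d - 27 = (d + 3)*(d^2 - 9) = (d - 3)*(d + 3)*(d + 3)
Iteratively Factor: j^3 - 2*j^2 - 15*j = (j + 3)*(j^2 - 5*j) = j*(j + 3)*(j - 5)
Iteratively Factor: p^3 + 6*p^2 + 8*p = (p + 4)*(p^2 + 2*p) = p*(p + 4)*(p + 2)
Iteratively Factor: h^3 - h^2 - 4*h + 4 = (h - 2)*(h^2 + h - 2) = (h - 2)*(h + 2)*(h - 1)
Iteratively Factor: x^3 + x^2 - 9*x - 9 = (x - 3)*(x^2 + 4*x + 3) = (x - 3)*(x + 3)*(x + 1)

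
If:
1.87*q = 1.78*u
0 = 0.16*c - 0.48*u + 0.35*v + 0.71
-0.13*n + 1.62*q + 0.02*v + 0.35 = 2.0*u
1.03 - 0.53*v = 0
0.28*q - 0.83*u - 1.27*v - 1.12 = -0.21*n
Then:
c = -15.50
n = 10.99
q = -2.16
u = -2.27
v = 1.94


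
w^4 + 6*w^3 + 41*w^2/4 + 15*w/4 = w*(w + 1/2)*(w + 5/2)*(w + 3)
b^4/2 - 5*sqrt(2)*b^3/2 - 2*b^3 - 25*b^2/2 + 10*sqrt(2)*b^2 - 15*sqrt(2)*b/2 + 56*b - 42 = (b/2 + sqrt(2))*(b - 3)*(b - 1)*(b - 7*sqrt(2))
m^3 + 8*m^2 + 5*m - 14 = (m - 1)*(m + 2)*(m + 7)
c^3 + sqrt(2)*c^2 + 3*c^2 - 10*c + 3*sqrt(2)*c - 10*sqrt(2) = (c - 2)*(c + 5)*(c + sqrt(2))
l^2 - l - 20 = (l - 5)*(l + 4)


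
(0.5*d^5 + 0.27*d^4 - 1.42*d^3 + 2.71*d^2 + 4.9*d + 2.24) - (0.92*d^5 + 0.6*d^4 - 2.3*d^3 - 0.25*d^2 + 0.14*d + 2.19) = -0.42*d^5 - 0.33*d^4 + 0.88*d^3 + 2.96*d^2 + 4.76*d + 0.0500000000000003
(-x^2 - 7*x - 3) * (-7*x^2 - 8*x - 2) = 7*x^4 + 57*x^3 + 79*x^2 + 38*x + 6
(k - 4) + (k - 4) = 2*k - 8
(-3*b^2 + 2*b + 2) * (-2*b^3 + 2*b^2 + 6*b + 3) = 6*b^5 - 10*b^4 - 18*b^3 + 7*b^2 + 18*b + 6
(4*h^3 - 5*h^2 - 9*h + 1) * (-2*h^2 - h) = -8*h^5 + 6*h^4 + 23*h^3 + 7*h^2 - h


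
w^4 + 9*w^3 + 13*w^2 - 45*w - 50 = (w - 2)*(w + 1)*(w + 5)^2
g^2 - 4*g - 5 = (g - 5)*(g + 1)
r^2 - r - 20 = (r - 5)*(r + 4)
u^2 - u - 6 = (u - 3)*(u + 2)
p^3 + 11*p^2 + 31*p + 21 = (p + 1)*(p + 3)*(p + 7)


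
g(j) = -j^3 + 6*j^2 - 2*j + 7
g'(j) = -3*j^2 + 12*j - 2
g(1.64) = 15.45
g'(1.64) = 9.61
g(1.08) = 10.58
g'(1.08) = 7.46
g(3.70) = 31.09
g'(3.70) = 1.33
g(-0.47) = 9.37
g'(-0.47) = -8.30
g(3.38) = 30.17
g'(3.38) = 4.29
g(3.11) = 28.73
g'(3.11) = 6.30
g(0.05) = 6.91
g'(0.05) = -1.41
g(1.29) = 12.26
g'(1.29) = 8.49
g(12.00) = -881.00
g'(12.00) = -290.00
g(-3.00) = 94.00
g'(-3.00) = -65.00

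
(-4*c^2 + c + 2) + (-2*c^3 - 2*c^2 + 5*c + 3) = -2*c^3 - 6*c^2 + 6*c + 5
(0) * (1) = 0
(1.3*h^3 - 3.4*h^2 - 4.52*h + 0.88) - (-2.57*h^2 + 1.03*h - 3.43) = 1.3*h^3 - 0.83*h^2 - 5.55*h + 4.31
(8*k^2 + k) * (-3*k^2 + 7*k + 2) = -24*k^4 + 53*k^3 + 23*k^2 + 2*k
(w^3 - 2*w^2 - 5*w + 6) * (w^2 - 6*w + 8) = w^5 - 8*w^4 + 15*w^3 + 20*w^2 - 76*w + 48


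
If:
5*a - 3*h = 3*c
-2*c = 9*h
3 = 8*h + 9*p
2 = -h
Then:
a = 21/5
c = 9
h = -2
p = 19/9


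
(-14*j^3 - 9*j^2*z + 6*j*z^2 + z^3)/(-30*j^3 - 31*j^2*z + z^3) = (-14*j^2 + 5*j*z + z^2)/(-30*j^2 - j*z + z^2)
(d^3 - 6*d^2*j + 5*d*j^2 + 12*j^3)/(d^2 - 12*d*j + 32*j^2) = (d^2 - 2*d*j - 3*j^2)/(d - 8*j)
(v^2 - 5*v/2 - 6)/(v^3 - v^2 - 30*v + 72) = (v + 3/2)/(v^2 + 3*v - 18)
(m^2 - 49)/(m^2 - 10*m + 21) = (m + 7)/(m - 3)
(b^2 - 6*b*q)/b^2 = (b - 6*q)/b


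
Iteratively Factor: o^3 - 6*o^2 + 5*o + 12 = (o - 4)*(o^2 - 2*o - 3) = (o - 4)*(o + 1)*(o - 3)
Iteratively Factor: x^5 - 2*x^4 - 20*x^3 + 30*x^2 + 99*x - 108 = (x - 3)*(x^4 + x^3 - 17*x^2 - 21*x + 36) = (x - 3)*(x + 3)*(x^3 - 2*x^2 - 11*x + 12) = (x - 4)*(x - 3)*(x + 3)*(x^2 + 2*x - 3) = (x - 4)*(x - 3)*(x + 3)^2*(x - 1)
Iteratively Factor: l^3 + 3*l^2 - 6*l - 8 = (l + 4)*(l^2 - l - 2) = (l + 1)*(l + 4)*(l - 2)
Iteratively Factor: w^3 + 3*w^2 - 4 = (w + 2)*(w^2 + w - 2) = (w - 1)*(w + 2)*(w + 2)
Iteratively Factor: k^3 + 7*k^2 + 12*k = (k + 3)*(k^2 + 4*k) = k*(k + 3)*(k + 4)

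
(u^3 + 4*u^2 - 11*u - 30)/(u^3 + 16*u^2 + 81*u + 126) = (u^3 + 4*u^2 - 11*u - 30)/(u^3 + 16*u^2 + 81*u + 126)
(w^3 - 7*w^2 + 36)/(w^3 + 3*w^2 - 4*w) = (w^3 - 7*w^2 + 36)/(w*(w^2 + 3*w - 4))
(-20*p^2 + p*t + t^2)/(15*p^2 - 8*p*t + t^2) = (-20*p^2 + p*t + t^2)/(15*p^2 - 8*p*t + t^2)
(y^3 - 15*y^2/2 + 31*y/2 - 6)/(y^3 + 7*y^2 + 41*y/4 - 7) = 2*(y^2 - 7*y + 12)/(2*y^2 + 15*y + 28)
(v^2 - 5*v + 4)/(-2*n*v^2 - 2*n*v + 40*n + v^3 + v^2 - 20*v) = (v - 1)/(-2*n*v - 10*n + v^2 + 5*v)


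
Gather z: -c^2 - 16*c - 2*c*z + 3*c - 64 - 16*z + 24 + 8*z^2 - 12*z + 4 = -c^2 - 13*c + 8*z^2 + z*(-2*c - 28) - 36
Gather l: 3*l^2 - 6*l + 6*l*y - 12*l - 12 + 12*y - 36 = 3*l^2 + l*(6*y - 18) + 12*y - 48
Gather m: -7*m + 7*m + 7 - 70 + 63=0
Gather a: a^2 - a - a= a^2 - 2*a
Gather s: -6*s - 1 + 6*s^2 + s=6*s^2 - 5*s - 1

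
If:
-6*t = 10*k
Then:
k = -3*t/5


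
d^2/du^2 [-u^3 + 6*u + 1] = -6*u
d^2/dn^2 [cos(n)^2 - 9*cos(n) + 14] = 9*cos(n) - 2*cos(2*n)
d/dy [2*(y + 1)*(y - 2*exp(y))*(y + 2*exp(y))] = 6*y^2 - 16*y*exp(2*y) + 4*y - 24*exp(2*y)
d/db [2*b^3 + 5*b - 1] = 6*b^2 + 5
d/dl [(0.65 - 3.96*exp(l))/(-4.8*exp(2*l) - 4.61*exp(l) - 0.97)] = (-19.008*exp(2*l) + 6.24*exp(l) + 6.8377)*exp(l)/(23.04*exp(4*l) + 44.256*exp(3*l) + 30.5641*exp(2*l) + 8.9434*exp(l) + 0.9409)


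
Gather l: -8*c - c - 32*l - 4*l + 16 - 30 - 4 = -9*c - 36*l - 18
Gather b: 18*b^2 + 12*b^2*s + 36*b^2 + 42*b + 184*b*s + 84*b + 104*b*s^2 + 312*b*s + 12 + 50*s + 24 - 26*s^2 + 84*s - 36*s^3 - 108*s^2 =b^2*(12*s + 54) + b*(104*s^2 + 496*s + 126) - 36*s^3 - 134*s^2 + 134*s + 36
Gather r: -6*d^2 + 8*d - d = -6*d^2 + 7*d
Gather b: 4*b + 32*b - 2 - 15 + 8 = 36*b - 9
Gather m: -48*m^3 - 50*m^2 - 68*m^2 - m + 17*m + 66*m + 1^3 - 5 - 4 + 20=-48*m^3 - 118*m^2 + 82*m + 12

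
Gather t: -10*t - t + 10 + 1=11 - 11*t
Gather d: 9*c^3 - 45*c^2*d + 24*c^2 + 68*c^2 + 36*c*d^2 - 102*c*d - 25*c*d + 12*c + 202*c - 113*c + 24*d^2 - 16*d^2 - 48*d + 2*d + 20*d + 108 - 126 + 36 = 9*c^3 + 92*c^2 + 101*c + d^2*(36*c + 8) + d*(-45*c^2 - 127*c - 26) + 18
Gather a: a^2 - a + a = a^2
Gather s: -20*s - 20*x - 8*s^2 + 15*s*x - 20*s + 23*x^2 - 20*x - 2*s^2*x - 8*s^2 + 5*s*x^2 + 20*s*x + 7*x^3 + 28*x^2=s^2*(-2*x - 16) + s*(5*x^2 + 35*x - 40) + 7*x^3 + 51*x^2 - 40*x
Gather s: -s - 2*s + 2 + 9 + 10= 21 - 3*s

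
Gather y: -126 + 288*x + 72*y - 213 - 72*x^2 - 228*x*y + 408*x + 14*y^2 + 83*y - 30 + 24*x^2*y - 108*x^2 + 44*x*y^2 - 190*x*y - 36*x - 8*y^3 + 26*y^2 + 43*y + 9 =-180*x^2 + 660*x - 8*y^3 + y^2*(44*x + 40) + y*(24*x^2 - 418*x + 198) - 360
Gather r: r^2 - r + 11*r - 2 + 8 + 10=r^2 + 10*r + 16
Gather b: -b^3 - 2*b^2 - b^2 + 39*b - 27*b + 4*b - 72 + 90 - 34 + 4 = -b^3 - 3*b^2 + 16*b - 12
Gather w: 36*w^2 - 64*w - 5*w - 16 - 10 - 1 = 36*w^2 - 69*w - 27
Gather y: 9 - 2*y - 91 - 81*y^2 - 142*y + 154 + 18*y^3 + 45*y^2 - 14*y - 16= 18*y^3 - 36*y^2 - 158*y + 56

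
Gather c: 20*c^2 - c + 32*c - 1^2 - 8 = 20*c^2 + 31*c - 9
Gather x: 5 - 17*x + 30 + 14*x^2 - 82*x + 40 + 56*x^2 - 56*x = 70*x^2 - 155*x + 75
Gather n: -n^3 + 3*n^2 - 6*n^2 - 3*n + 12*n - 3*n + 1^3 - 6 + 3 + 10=-n^3 - 3*n^2 + 6*n + 8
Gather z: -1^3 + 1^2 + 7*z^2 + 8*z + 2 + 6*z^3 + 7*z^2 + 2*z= 6*z^3 + 14*z^2 + 10*z + 2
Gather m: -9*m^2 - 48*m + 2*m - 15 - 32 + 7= -9*m^2 - 46*m - 40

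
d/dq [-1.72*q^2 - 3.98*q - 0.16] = -3.44*q - 3.98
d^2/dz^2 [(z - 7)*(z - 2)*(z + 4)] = 6*z - 10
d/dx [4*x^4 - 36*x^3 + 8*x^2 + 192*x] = 16*x^3 - 108*x^2 + 16*x + 192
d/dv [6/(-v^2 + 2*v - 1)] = 12*(v - 1)/(v^2 - 2*v + 1)^2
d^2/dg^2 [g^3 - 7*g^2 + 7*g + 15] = 6*g - 14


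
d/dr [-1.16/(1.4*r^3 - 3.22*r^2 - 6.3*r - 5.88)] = (4.872*r^2 - 7.4704*r - 7.308)/(-1.4*r^3 + 3.22*r^2 + 6.3*r + 5.88)^2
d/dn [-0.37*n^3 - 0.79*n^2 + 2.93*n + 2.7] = -1.11*n^2 - 1.58*n + 2.93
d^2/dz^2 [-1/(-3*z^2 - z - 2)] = 2*(-9*z^2 - 3*z + (6*z + 1)^2 - 6)/(3*z^2 + z + 2)^3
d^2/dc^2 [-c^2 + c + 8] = -2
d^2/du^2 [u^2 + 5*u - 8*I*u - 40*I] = 2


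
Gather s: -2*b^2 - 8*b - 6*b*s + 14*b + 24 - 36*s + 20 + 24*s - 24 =-2*b^2 + 6*b + s*(-6*b - 12) + 20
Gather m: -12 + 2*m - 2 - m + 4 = m - 10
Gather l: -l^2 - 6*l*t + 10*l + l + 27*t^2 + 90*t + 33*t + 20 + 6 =-l^2 + l*(11 - 6*t) + 27*t^2 + 123*t + 26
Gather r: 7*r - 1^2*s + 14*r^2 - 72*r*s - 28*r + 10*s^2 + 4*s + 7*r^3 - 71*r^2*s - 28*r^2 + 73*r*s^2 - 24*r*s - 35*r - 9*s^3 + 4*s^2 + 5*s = 7*r^3 + r^2*(-71*s - 14) + r*(73*s^2 - 96*s - 56) - 9*s^3 + 14*s^2 + 8*s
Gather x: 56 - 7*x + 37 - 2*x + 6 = 99 - 9*x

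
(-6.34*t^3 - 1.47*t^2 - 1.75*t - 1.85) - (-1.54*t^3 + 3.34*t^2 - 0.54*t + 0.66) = -4.8*t^3 - 4.81*t^2 - 1.21*t - 2.51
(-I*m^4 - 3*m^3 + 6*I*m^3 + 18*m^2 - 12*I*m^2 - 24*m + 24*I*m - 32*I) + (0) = -I*m^4 - 3*m^3 + 6*I*m^3 + 18*m^2 - 12*I*m^2 - 24*m + 24*I*m - 32*I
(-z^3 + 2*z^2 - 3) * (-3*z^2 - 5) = 3*z^5 - 6*z^4 + 5*z^3 - z^2 + 15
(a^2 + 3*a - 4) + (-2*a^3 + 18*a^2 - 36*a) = -2*a^3 + 19*a^2 - 33*a - 4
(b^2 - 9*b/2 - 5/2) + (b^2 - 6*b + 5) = 2*b^2 - 21*b/2 + 5/2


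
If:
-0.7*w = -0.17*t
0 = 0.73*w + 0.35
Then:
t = -1.97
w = -0.48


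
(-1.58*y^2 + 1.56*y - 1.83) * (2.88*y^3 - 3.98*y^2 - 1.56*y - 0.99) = -4.5504*y^5 + 10.7812*y^4 - 9.0144*y^3 + 6.414*y^2 + 1.3104*y + 1.8117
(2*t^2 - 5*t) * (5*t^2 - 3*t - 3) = 10*t^4 - 31*t^3 + 9*t^2 + 15*t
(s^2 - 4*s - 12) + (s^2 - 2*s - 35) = 2*s^2 - 6*s - 47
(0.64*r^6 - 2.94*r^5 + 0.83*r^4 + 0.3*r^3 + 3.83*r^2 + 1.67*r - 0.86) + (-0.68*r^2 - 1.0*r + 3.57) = 0.64*r^6 - 2.94*r^5 + 0.83*r^4 + 0.3*r^3 + 3.15*r^2 + 0.67*r + 2.71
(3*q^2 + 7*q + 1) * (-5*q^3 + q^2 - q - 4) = -15*q^5 - 32*q^4 - q^3 - 18*q^2 - 29*q - 4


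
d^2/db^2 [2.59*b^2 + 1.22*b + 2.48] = 5.18000000000000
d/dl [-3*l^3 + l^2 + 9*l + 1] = -9*l^2 + 2*l + 9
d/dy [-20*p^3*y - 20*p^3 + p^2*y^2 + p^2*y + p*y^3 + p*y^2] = p*(-20*p^2 + 2*p*y + p + 3*y^2 + 2*y)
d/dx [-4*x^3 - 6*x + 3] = -12*x^2 - 6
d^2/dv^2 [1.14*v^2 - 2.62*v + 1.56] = 2.28000000000000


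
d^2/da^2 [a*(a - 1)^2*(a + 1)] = 12*a^2 - 6*a - 2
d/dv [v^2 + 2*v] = 2*v + 2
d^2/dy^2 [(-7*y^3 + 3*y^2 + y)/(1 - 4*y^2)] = 6*(4*y^3 - 12*y^2 + 3*y - 1)/(64*y^6 - 48*y^4 + 12*y^2 - 1)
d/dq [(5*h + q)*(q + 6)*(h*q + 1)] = h*(5*h + q)*(q + 6) + (5*h + q)*(h*q + 1) + (q + 6)*(h*q + 1)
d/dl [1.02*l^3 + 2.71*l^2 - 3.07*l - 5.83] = 3.06*l^2 + 5.42*l - 3.07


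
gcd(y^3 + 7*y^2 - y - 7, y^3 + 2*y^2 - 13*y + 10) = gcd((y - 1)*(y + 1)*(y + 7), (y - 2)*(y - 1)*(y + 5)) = y - 1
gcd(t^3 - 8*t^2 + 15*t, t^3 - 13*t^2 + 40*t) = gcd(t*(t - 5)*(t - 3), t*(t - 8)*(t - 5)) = t^2 - 5*t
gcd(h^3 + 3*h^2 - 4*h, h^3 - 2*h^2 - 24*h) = h^2 + 4*h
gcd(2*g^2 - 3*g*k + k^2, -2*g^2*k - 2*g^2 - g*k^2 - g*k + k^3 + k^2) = 2*g - k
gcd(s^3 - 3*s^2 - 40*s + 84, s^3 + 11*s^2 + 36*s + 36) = s + 6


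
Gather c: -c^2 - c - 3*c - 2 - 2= -c^2 - 4*c - 4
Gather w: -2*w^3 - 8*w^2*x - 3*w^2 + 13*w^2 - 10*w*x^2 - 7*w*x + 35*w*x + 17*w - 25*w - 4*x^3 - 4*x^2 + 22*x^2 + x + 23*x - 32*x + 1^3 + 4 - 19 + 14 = -2*w^3 + w^2*(10 - 8*x) + w*(-10*x^2 + 28*x - 8) - 4*x^3 + 18*x^2 - 8*x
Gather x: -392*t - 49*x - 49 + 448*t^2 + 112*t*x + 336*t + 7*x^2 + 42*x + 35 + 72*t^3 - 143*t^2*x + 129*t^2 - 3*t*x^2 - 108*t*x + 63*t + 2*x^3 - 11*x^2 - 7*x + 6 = 72*t^3 + 577*t^2 + 7*t + 2*x^3 + x^2*(-3*t - 4) + x*(-143*t^2 + 4*t - 14) - 8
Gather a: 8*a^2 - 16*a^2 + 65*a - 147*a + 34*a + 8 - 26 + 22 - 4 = -8*a^2 - 48*a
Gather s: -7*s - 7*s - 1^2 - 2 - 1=-14*s - 4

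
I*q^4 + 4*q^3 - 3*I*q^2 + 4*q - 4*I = (q - 2*I)^2*(q + I)*(I*q + 1)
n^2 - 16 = (n - 4)*(n + 4)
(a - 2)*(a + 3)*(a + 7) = a^3 + 8*a^2 + a - 42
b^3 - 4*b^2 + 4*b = b*(b - 2)^2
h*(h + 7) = h^2 + 7*h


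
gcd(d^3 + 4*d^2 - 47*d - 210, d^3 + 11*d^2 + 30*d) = d^2 + 11*d + 30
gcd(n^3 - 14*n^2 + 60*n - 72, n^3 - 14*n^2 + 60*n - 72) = n^3 - 14*n^2 + 60*n - 72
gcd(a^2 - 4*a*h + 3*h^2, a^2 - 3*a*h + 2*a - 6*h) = a - 3*h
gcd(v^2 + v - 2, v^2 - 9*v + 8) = v - 1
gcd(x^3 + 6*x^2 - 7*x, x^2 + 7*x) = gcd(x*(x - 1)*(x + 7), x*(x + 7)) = x^2 + 7*x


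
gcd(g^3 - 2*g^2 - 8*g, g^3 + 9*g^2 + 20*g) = g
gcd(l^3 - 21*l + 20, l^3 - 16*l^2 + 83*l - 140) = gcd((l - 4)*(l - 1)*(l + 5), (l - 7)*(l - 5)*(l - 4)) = l - 4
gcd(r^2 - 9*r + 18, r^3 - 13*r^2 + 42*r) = r - 6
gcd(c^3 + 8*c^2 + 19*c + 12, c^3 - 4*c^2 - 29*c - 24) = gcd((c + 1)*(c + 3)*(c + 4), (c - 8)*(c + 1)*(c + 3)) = c^2 + 4*c + 3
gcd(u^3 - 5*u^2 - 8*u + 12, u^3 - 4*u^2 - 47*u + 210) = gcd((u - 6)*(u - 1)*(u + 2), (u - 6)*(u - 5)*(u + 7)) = u - 6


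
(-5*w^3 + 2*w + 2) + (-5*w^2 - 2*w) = -5*w^3 - 5*w^2 + 2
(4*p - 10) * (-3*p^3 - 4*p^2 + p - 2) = -12*p^4 + 14*p^3 + 44*p^2 - 18*p + 20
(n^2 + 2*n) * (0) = 0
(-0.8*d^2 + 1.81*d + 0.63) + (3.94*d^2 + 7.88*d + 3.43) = 3.14*d^2 + 9.69*d + 4.06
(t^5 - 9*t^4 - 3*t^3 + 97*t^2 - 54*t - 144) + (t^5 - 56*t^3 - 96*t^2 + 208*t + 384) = 2*t^5 - 9*t^4 - 59*t^3 + t^2 + 154*t + 240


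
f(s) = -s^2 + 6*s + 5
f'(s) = 6 - 2*s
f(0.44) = 7.45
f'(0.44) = 5.12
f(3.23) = 13.95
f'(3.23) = -0.46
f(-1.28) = -4.32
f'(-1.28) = 8.56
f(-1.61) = -7.25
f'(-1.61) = 9.22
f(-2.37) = -14.84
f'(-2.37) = 10.74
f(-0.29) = 3.18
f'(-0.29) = 6.58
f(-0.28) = 3.24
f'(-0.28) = 6.56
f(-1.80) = -9.04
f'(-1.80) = 9.60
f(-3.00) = -22.00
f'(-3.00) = 12.00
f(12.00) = -67.00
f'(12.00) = -18.00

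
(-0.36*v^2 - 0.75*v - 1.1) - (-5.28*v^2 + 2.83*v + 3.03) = 4.92*v^2 - 3.58*v - 4.13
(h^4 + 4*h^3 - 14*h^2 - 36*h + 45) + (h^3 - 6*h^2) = h^4 + 5*h^3 - 20*h^2 - 36*h + 45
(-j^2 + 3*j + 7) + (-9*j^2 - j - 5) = -10*j^2 + 2*j + 2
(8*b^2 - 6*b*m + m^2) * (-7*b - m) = -56*b^3 + 34*b^2*m - b*m^2 - m^3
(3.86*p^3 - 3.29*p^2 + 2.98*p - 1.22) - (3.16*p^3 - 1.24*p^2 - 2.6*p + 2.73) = 0.7*p^3 - 2.05*p^2 + 5.58*p - 3.95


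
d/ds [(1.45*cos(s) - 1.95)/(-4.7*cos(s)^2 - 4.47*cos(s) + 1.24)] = (-6.815*cos(s)^2 + 18.33*cos(s) + 6.9185)*sin(s)/(22.09*cos(s)^4 + 42.018*cos(s)^3 + 8.3249*cos(s)^2 - 11.0856*cos(s) + 1.5376)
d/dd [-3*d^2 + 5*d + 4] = 5 - 6*d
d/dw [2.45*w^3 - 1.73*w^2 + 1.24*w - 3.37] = 7.35*w^2 - 3.46*w + 1.24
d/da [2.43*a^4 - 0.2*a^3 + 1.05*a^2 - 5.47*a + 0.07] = 9.72*a^3 - 0.6*a^2 + 2.1*a - 5.47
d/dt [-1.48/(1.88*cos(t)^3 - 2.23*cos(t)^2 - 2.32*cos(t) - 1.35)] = (-8.3472*cos(t)^2 + 6.6008*cos(t) + 3.4336)*sin(t)/(-1.88*cos(t)^3 + 2.23*cos(t)^2 + 2.32*cos(t) + 1.35)^2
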